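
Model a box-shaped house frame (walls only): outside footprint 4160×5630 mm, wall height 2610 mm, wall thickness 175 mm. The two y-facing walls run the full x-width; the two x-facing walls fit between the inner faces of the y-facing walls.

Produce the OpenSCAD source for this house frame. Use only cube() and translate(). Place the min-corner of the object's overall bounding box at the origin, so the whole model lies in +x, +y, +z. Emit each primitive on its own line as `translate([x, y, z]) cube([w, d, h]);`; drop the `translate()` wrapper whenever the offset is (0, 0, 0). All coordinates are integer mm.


cube([4160, 175, 2610]);
translate([0, 5455, 0]) cube([4160, 175, 2610]);
translate([0, 175, 0]) cube([175, 5280, 2610]);
translate([3985, 175, 0]) cube([175, 5280, 2610]);


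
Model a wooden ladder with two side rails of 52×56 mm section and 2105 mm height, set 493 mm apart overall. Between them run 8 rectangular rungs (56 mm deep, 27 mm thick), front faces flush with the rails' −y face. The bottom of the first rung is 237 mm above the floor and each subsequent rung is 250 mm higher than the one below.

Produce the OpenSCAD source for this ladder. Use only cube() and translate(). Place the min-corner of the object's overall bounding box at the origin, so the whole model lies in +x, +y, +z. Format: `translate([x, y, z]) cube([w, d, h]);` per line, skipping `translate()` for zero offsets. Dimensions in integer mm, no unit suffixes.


cube([52, 56, 2105]);
translate([441, 0, 0]) cube([52, 56, 2105]);
translate([52, 0, 237]) cube([389, 56, 27]);
translate([52, 0, 487]) cube([389, 56, 27]);
translate([52, 0, 737]) cube([389, 56, 27]);
translate([52, 0, 987]) cube([389, 56, 27]);
translate([52, 0, 1237]) cube([389, 56, 27]);
translate([52, 0, 1487]) cube([389, 56, 27]);
translate([52, 0, 1737]) cube([389, 56, 27]);
translate([52, 0, 1987]) cube([389, 56, 27]);


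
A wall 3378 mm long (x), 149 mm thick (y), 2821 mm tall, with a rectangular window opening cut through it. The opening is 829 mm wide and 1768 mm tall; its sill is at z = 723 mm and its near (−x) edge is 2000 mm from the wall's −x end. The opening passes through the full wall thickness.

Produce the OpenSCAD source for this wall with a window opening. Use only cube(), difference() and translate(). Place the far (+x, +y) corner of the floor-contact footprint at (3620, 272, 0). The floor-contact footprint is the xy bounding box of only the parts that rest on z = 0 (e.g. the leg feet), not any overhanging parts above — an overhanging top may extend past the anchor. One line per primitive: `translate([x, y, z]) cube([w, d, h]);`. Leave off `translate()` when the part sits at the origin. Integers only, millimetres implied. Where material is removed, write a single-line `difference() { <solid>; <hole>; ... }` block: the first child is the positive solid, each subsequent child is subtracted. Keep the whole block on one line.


difference() { translate([242, 123, 0]) cube([3378, 149, 2821]); translate([2242, 123, 723]) cube([829, 149, 1768]); }


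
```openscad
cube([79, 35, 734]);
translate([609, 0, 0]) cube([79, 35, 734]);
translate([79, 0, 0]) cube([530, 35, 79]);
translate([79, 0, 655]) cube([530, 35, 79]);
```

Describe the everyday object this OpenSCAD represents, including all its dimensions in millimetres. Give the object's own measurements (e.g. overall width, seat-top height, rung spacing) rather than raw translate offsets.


A rectangular picture frame lying in the x–z plane (depth along y). The opening is 530 mm wide (x) by 576 mm tall (z), surrounded by a border 79 mm wide on all four sides. The frame is 35 mm deep and is made of two full-height vertical stiles with two horizontal rails fitted between them.


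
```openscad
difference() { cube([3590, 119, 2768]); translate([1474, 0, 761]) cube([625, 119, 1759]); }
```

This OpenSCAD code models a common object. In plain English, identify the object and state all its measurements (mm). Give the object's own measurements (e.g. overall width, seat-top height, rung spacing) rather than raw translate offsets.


A wall 3590 mm long (x), 119 mm thick (y), 2768 mm tall, with a rectangular window opening cut through it. The opening is 625 mm wide and 1759 mm tall; its sill is at z = 761 mm and its near (−x) edge is 1474 mm from the wall's −x end. The opening passes through the full wall thickness.


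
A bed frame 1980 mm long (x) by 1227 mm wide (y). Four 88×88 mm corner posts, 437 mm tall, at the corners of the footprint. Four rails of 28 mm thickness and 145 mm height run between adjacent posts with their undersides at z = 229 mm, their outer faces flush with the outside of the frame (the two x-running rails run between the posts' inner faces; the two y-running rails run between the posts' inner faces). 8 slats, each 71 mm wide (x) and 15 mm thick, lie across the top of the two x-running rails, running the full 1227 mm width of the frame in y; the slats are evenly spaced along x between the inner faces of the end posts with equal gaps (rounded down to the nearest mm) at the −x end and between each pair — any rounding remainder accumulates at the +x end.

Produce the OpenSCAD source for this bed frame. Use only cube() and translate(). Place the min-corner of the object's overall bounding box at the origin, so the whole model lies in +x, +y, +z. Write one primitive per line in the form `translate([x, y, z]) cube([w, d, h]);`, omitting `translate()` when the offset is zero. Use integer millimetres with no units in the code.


cube([88, 88, 437]);
translate([0, 1139, 0]) cube([88, 88, 437]);
translate([1892, 0, 0]) cube([88, 88, 437]);
translate([1892, 1139, 0]) cube([88, 88, 437]);
translate([88, 0, 229]) cube([1804, 28, 145]);
translate([88, 1199, 229]) cube([1804, 28, 145]);
translate([0, 88, 229]) cube([28, 1051, 145]);
translate([1952, 88, 229]) cube([28, 1051, 145]);
translate([225, 0, 374]) cube([71, 1227, 15]);
translate([433, 0, 374]) cube([71, 1227, 15]);
translate([641, 0, 374]) cube([71, 1227, 15]);
translate([849, 0, 374]) cube([71, 1227, 15]);
translate([1057, 0, 374]) cube([71, 1227, 15]);
translate([1265, 0, 374]) cube([71, 1227, 15]);
translate([1473, 0, 374]) cube([71, 1227, 15]);
translate([1681, 0, 374]) cube([71, 1227, 15]);


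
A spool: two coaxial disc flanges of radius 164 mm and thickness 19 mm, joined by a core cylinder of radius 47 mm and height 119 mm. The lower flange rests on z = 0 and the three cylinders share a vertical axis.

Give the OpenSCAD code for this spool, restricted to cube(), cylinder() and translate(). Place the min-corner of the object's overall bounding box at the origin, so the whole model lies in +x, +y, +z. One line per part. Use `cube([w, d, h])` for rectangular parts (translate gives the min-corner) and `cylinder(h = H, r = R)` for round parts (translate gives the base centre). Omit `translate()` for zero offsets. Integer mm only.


translate([164, 164, 0]) cylinder(h = 19, r = 164);
translate([164, 164, 19]) cylinder(h = 119, r = 47);
translate([164, 164, 138]) cylinder(h = 19, r = 164);


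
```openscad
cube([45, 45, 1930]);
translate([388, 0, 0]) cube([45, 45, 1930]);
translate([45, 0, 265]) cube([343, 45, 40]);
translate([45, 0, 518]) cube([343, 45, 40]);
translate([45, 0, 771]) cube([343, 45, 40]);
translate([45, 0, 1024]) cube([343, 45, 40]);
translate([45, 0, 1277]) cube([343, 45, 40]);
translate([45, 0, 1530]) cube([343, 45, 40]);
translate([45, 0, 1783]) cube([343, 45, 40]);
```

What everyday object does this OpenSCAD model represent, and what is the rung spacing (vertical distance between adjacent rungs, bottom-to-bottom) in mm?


A ladder. The rung spacing is 253 mm.

Two tall 45×45 posts with 7 short bars between them — a ladder. Adjacent rungs sit at z = 265 and z = 518, so the spacing is 518 − 265 = 253 mm.


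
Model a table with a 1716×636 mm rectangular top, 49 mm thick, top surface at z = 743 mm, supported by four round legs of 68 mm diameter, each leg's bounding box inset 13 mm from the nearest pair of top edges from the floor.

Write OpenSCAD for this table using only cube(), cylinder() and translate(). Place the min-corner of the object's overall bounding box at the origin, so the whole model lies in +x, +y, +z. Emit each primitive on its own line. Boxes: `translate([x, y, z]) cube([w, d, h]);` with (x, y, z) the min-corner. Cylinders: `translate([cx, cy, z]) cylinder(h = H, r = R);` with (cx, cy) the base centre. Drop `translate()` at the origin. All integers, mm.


translate([0, 0, 694]) cube([1716, 636, 49]);
translate([47, 47, 0]) cylinder(h = 694, r = 34);
translate([1669, 47, 0]) cylinder(h = 694, r = 34);
translate([47, 589, 0]) cylinder(h = 694, r = 34);
translate([1669, 589, 0]) cylinder(h = 694, r = 34);


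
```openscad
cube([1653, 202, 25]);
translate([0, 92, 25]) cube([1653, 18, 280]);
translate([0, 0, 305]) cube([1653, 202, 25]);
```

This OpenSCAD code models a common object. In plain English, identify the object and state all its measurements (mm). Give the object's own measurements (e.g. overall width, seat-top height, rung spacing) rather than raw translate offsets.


An I-beam lying along x, 1653 mm long. Overall section height 330 mm. Two flanges 202 mm wide (y) and 25 mm thick, one on the floor and one at the top; a web 18 mm thick runs between them, centred on the flange width.


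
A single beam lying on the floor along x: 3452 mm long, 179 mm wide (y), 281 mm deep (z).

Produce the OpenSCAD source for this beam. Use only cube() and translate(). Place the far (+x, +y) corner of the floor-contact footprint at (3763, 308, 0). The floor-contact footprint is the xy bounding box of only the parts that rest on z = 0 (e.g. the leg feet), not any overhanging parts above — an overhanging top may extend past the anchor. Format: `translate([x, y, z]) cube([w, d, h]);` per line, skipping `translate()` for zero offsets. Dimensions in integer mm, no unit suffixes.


translate([311, 129, 0]) cube([3452, 179, 281]);


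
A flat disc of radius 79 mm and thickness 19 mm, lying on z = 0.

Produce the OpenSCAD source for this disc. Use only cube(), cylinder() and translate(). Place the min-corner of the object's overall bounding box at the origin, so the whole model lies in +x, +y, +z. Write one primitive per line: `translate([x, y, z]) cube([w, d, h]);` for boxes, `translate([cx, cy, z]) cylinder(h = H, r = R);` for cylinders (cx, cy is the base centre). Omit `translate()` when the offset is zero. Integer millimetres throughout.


translate([79, 79, 0]) cylinder(h = 19, r = 79);


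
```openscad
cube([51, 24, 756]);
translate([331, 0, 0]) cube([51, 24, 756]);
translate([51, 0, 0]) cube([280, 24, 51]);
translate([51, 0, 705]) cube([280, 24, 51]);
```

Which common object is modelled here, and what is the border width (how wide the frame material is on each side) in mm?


A picture frame. The border width is 51 mm.

Four thin pieces enclosing a rectangular opening — a picture frame. The two full-height stiles are 756 mm tall; the top rail sits at z = 705 and is 51 mm tall, so the border above the opening is 756 − 705 = 51 mm, matching the stile x-width.


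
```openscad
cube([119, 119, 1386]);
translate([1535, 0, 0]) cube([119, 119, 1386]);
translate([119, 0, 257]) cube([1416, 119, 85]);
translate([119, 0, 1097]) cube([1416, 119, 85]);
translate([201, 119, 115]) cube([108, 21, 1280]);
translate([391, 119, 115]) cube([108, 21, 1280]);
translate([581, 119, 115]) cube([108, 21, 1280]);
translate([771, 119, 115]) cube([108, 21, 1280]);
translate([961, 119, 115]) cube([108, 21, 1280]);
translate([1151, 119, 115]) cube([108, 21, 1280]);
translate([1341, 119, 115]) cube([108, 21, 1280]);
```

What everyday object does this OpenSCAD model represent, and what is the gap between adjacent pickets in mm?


A fence section. The picket gap is 82 mm.

Two posts, two rails, 7 pickets — a fence section. Span 1416 mm holds 7 pickets of 108 mm with 8 equal gaps: ⌊(1416 − 7·108) / 8⌋ = 82 mm.


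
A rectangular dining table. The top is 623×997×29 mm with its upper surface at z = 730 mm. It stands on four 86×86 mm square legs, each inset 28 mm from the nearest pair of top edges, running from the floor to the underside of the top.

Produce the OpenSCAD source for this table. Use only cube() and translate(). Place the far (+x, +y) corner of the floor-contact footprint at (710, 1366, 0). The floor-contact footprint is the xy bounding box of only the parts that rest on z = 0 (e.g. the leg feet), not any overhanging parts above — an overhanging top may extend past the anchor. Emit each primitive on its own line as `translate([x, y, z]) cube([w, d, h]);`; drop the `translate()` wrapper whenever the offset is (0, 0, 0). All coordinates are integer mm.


translate([115, 397, 701]) cube([623, 997, 29]);
translate([143, 425, 0]) cube([86, 86, 701]);
translate([624, 425, 0]) cube([86, 86, 701]);
translate([143, 1280, 0]) cube([86, 86, 701]);
translate([624, 1280, 0]) cube([86, 86, 701]);


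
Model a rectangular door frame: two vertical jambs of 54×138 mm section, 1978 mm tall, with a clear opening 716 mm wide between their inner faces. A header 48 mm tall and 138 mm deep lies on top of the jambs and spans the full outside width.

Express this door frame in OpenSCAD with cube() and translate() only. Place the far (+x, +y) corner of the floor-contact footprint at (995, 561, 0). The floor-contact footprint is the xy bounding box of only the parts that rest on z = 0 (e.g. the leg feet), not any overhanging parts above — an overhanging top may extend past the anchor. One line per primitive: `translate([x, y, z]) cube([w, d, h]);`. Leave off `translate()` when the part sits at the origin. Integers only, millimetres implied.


translate([171, 423, 0]) cube([54, 138, 1978]);
translate([941, 423, 0]) cube([54, 138, 1978]);
translate([171, 423, 1978]) cube([824, 138, 48]);


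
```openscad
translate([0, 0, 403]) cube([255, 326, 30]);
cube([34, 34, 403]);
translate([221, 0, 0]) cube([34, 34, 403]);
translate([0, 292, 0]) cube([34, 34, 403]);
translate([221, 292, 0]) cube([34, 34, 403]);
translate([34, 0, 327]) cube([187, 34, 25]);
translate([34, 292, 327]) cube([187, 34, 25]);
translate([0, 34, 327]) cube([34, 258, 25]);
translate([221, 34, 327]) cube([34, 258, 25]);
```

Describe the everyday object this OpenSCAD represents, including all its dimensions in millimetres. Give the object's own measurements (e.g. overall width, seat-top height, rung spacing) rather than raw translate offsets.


A simple wooden stool: a rectangular seat 255 mm (x) by 326 mm (y), 30 mm thick, top face at z = 433 mm, on four square legs, each 34×34 mm in cross-section. The legs rest on z = 0, each flush with a corner of the seat. Four stretchers, 34 mm wide and 25 mm tall, connect adjacent legs with their undersides at z = 327 mm, each running between the inner faces of the legs it joins and aligned with the legs' outer faces on the other axis.


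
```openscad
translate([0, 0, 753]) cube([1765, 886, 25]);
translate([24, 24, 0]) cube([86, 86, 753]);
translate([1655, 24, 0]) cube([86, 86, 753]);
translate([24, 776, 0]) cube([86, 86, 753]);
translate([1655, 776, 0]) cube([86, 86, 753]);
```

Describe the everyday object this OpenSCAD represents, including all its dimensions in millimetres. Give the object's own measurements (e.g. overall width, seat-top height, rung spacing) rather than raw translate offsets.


A table: top 1765 mm (x) × 886 mm (y), 25 mm thick, upper face at z = 778 mm, on four 86×86 mm square legs, each inset 24 mm from the nearest pair of top edges from z = 0 to the bottom of the top.


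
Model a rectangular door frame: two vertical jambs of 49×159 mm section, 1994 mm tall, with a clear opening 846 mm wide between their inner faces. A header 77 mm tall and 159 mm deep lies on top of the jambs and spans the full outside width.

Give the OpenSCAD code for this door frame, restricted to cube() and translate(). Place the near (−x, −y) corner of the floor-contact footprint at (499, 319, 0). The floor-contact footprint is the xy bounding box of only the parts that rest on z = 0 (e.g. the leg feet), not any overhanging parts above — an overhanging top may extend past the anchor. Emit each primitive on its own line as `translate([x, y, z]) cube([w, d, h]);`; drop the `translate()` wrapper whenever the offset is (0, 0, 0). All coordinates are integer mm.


translate([499, 319, 0]) cube([49, 159, 1994]);
translate([1394, 319, 0]) cube([49, 159, 1994]);
translate([499, 319, 1994]) cube([944, 159, 77]);


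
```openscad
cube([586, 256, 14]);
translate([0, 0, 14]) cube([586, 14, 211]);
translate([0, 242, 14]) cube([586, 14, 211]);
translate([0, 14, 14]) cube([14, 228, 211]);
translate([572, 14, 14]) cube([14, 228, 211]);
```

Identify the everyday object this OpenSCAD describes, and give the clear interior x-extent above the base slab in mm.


An open box. The internal width is 558 mm.

A 586×256 base slab with four walls standing on it — an open box. The base is 586 mm wide and the walls are 14 mm thick, so the internal width is 586 − 2 × 14 = 558 mm.


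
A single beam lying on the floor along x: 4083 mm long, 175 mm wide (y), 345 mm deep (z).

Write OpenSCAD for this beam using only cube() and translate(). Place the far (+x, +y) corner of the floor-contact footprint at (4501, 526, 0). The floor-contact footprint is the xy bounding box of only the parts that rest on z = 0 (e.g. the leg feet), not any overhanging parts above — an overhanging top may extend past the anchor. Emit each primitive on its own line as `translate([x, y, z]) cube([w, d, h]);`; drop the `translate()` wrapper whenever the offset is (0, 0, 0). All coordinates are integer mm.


translate([418, 351, 0]) cube([4083, 175, 345]);


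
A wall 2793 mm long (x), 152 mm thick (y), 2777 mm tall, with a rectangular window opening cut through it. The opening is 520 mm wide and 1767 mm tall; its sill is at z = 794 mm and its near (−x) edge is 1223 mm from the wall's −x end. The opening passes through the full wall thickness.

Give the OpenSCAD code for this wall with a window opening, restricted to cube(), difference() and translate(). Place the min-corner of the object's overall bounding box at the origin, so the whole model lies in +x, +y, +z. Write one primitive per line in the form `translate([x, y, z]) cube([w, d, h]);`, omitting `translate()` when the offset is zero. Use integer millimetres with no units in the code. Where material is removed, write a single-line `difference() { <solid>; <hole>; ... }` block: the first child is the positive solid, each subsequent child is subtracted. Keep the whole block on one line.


difference() { cube([2793, 152, 2777]); translate([1223, 0, 794]) cube([520, 152, 1767]); }


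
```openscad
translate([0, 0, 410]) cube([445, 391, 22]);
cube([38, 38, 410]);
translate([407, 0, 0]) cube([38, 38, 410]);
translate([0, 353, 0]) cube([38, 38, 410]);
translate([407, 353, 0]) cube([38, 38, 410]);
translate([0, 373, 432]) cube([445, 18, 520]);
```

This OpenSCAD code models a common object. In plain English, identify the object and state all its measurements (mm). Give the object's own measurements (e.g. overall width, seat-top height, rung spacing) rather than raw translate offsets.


A chair. The seat is a 445×391×22 mm slab with its top at z = 432 mm, on four 38×38 mm corner legs (flush with the seat edges, standing on z = 0). A flat backrest 18 mm thick, 520 mm tall, spans the full seat width and rises from the seat top along its +y edge, rear face flush with the rear of the seat.


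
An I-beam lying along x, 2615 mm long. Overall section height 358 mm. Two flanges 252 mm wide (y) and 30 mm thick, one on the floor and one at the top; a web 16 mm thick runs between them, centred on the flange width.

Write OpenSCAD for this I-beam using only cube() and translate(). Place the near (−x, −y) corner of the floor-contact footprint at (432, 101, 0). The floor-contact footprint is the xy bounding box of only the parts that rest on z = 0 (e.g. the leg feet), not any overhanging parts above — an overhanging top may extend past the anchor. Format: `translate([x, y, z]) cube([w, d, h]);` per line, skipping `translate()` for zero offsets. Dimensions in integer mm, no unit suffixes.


translate([432, 101, 0]) cube([2615, 252, 30]);
translate([432, 219, 30]) cube([2615, 16, 298]);
translate([432, 101, 328]) cube([2615, 252, 30]);


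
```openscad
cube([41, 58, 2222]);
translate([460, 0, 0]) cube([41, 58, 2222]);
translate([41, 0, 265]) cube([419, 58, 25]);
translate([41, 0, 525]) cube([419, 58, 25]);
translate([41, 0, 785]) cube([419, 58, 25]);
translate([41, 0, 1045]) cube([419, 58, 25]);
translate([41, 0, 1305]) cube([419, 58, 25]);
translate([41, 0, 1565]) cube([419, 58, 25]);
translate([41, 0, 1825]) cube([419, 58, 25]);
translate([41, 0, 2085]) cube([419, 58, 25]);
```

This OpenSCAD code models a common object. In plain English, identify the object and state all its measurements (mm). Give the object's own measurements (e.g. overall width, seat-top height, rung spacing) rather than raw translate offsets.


A straight ladder. Two 41×58 mm vertical rails, 2222 mm tall, stand 501 mm apart (outside-to-outside) with their front faces coplanar on the −y side. 8 rungs, each 58 mm deep and 25 mm tall, span between the inner faces of the rails, front faces flush with the rails. The lowest rung's underside is at z = 265 mm and rungs are spaced 260 mm apart (underside to underside).


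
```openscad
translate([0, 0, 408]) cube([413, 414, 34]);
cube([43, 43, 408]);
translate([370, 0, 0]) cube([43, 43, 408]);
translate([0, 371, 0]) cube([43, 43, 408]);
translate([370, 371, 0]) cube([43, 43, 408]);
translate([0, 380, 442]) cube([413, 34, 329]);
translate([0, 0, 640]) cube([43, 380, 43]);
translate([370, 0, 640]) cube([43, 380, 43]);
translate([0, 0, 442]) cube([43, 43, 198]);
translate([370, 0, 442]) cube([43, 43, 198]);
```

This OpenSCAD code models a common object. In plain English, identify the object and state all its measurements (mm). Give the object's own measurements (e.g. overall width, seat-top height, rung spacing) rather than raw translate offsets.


A chair. The seat is a 413×414×34 mm slab with its top at z = 442 mm, on four 43×43 mm corner legs (flush with the seat edges, standing on z = 0). A flat backrest 34 mm thick, 329 mm tall, spans the full seat width and rises from the seat top along its +y edge, rear face flush with the rear of the seat. Two armrests of 43×43 mm section run along each side from the seat's front edge to the front of the backrest, top faces 241 mm above the seat top and outer faces flush with the seat's x-edges; a 43×43 mm post under the front of each armrest stands on the seat at the front corner.


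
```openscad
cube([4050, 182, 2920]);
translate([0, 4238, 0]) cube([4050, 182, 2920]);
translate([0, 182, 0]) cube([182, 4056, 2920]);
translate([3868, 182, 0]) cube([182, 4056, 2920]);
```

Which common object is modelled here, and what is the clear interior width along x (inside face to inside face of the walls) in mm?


A house (or room) frame. The interior width is 3686 mm.

Four 2920 mm walls enclosing a rectangle with no floor or roof — a room or house frame. Outside width is 4050 mm and wall thickness is 182 mm, so the interior width is 4050 − 2 × 182 = 3686 mm.


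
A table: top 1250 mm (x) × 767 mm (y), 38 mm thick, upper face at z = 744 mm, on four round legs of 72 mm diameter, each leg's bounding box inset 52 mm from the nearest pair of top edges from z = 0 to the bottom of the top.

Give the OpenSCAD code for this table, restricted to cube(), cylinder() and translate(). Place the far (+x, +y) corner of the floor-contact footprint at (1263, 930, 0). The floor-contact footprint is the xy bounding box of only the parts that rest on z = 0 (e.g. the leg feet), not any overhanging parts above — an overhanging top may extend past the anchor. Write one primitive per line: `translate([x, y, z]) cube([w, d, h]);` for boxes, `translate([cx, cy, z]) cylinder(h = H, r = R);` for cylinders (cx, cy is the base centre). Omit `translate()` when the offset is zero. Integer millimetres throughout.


translate([65, 215, 706]) cube([1250, 767, 38]);
translate([153, 303, 0]) cylinder(h = 706, r = 36);
translate([1227, 303, 0]) cylinder(h = 706, r = 36);
translate([153, 894, 0]) cylinder(h = 706, r = 36);
translate([1227, 894, 0]) cylinder(h = 706, r = 36);


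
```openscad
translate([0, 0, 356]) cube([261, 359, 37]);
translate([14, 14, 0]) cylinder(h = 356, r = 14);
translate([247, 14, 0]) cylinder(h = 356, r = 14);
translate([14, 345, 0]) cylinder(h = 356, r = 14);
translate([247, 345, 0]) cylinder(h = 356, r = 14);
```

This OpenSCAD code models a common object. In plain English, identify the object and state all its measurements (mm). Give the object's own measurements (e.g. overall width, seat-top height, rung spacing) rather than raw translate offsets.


A four-legged stool. The seat is a 261×359×37 mm slab whose top surface is at z = 393 mm; four round legs, each 28 mm in diameter, run from the floor (z = 0) to the underside of the seat, each leg's axis is inset half a diameter from the nearest pair of seat edges (so the leg's bounding box is flush with the corner).


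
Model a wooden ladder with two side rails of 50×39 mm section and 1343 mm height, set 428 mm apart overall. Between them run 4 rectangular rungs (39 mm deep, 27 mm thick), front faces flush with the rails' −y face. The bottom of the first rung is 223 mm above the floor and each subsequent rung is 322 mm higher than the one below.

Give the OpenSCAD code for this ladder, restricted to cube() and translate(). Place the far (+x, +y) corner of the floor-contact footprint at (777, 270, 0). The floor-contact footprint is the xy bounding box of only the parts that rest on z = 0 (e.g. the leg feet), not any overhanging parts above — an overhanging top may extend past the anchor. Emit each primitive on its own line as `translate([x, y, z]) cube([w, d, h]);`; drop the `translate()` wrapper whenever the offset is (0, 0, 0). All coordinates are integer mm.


translate([349, 231, 0]) cube([50, 39, 1343]);
translate([727, 231, 0]) cube([50, 39, 1343]);
translate([399, 231, 223]) cube([328, 39, 27]);
translate([399, 231, 545]) cube([328, 39, 27]);
translate([399, 231, 867]) cube([328, 39, 27]);
translate([399, 231, 1189]) cube([328, 39, 27]);


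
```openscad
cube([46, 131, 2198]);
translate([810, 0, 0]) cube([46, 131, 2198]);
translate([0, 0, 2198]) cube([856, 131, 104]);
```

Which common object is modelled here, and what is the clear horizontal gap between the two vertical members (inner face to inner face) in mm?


A door frame. The clear opening width is 764 mm.

Two 2198 mm tall posts with a header on top — a door frame. The left jamb is 46 mm wide at x = 0; the right jamb starts at x = 810. The clear opening is 810 − 46 = 764 mm.


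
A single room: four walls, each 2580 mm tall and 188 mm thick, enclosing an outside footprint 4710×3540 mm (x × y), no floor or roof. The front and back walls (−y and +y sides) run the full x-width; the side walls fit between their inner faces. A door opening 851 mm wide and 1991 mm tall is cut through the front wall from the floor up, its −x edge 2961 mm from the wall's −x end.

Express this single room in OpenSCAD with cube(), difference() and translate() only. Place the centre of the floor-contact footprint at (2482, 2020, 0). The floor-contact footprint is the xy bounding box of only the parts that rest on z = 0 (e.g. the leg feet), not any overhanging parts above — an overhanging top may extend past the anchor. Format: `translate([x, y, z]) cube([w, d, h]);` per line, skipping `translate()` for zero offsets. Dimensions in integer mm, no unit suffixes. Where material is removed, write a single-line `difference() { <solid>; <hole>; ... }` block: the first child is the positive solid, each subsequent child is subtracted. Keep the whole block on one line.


difference() { translate([127, 250, 0]) cube([4710, 188, 2580]); translate([3088, 250, 0]) cube([851, 188, 1991]); }
translate([127, 3602, 0]) cube([4710, 188, 2580]);
translate([127, 438, 0]) cube([188, 3164, 2580]);
translate([4649, 438, 0]) cube([188, 3164, 2580]);


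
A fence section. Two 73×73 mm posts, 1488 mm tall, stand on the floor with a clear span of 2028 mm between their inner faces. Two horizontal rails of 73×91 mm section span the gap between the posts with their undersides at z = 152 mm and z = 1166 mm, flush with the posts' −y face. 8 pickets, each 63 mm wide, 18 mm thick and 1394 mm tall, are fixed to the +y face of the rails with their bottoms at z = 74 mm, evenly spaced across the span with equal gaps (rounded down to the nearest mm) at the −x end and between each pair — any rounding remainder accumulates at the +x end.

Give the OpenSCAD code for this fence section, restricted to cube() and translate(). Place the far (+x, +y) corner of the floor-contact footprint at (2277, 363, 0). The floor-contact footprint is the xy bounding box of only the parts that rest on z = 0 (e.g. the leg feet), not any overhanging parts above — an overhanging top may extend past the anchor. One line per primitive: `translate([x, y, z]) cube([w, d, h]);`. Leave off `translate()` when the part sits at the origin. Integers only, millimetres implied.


translate([103, 290, 0]) cube([73, 73, 1488]);
translate([2204, 290, 0]) cube([73, 73, 1488]);
translate([176, 290, 152]) cube([2028, 73, 91]);
translate([176, 290, 1166]) cube([2028, 73, 91]);
translate([345, 363, 74]) cube([63, 18, 1394]);
translate([577, 363, 74]) cube([63, 18, 1394]);
translate([809, 363, 74]) cube([63, 18, 1394]);
translate([1041, 363, 74]) cube([63, 18, 1394]);
translate([1273, 363, 74]) cube([63, 18, 1394]);
translate([1505, 363, 74]) cube([63, 18, 1394]);
translate([1737, 363, 74]) cube([63, 18, 1394]);
translate([1969, 363, 74]) cube([63, 18, 1394]);


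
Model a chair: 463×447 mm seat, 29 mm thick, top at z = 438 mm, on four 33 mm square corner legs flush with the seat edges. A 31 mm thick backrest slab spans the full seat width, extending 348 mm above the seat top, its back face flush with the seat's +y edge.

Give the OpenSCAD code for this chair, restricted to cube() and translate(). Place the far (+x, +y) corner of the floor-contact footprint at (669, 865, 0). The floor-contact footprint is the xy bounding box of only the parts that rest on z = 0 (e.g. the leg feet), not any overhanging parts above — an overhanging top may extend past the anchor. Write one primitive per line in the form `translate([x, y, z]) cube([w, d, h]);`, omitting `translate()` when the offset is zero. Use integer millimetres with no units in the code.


// leg_h = 438 - 29 = 409
translate([206, 418, 409]) cube([463, 447, 29]);
translate([206, 418, 0]) cube([33, 33, 409]);
translate([636, 418, 0]) cube([33, 33, 409]);
translate([206, 832, 0]) cube([33, 33, 409]);
translate([636, 832, 0]) cube([33, 33, 409]);
translate([206, 834, 438]) cube([463, 31, 348]);


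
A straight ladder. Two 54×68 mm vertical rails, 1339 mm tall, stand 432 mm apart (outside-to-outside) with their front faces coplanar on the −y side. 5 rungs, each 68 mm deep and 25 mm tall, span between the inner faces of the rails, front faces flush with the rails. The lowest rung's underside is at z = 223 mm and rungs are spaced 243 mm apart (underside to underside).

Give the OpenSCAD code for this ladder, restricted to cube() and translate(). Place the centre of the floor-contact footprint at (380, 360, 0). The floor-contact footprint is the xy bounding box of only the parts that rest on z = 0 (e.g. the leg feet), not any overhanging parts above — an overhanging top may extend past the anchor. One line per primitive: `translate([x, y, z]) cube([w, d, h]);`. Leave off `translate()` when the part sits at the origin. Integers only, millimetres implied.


// rung span = 432 - 2*54 = 324
// rung[k] z = 223 + k*243
translate([164, 326, 0]) cube([54, 68, 1339]);
translate([542, 326, 0]) cube([54, 68, 1339]);
translate([218, 326, 223]) cube([324, 68, 25]);
translate([218, 326, 466]) cube([324, 68, 25]);
translate([218, 326, 709]) cube([324, 68, 25]);
translate([218, 326, 952]) cube([324, 68, 25]);
translate([218, 326, 1195]) cube([324, 68, 25]);


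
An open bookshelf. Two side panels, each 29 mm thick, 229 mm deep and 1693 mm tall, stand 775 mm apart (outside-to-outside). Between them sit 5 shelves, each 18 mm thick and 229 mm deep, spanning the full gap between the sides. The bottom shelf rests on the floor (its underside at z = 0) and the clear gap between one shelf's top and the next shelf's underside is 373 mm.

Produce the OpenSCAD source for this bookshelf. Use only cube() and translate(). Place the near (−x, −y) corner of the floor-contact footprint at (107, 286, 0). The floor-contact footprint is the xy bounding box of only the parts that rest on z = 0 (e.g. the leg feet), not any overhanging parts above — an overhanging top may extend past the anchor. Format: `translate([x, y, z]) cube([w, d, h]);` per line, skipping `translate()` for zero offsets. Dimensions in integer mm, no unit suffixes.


translate([107, 286, 0]) cube([29, 229, 1693]);
translate([853, 286, 0]) cube([29, 229, 1693]);
translate([136, 286, 0]) cube([717, 229, 18]);
translate([136, 286, 391]) cube([717, 229, 18]);
translate([136, 286, 782]) cube([717, 229, 18]);
translate([136, 286, 1173]) cube([717, 229, 18]);
translate([136, 286, 1564]) cube([717, 229, 18]);


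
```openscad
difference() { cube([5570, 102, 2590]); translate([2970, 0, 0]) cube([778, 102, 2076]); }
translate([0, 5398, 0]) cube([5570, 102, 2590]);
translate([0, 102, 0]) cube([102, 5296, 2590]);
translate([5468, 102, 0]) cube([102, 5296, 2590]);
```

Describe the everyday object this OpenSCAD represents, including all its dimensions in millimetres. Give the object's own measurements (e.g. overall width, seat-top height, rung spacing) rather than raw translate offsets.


A single room: four walls, each 2590 mm tall and 102 mm thick, enclosing an outside footprint 5570×5500 mm (x × y), no floor or roof. The front and back walls (−y and +y sides) run the full x-width; the side walls fit between their inner faces. A door opening 778 mm wide and 2076 mm tall is cut through the front wall from the floor up, its −x edge 2970 mm from the wall's −x end.


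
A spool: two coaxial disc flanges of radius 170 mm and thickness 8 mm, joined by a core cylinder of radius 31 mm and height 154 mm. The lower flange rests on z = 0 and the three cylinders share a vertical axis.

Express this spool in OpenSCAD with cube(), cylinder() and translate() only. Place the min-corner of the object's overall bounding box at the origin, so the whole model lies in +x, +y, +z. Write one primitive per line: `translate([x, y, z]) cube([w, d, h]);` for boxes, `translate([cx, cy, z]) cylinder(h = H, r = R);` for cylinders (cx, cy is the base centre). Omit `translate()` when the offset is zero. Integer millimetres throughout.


translate([170, 170, 0]) cylinder(h = 8, r = 170);
translate([170, 170, 8]) cylinder(h = 154, r = 31);
translate([170, 170, 162]) cylinder(h = 8, r = 170);


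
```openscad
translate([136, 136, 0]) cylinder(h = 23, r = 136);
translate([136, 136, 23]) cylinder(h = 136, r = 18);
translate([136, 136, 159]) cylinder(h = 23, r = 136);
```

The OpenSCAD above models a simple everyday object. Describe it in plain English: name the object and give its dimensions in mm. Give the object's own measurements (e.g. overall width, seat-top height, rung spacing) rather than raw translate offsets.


A spool: two coaxial disc flanges of radius 136 mm and thickness 23 mm, joined by a core cylinder of radius 18 mm and height 136 mm. The lower flange rests on z = 0 and the three cylinders share a vertical axis.


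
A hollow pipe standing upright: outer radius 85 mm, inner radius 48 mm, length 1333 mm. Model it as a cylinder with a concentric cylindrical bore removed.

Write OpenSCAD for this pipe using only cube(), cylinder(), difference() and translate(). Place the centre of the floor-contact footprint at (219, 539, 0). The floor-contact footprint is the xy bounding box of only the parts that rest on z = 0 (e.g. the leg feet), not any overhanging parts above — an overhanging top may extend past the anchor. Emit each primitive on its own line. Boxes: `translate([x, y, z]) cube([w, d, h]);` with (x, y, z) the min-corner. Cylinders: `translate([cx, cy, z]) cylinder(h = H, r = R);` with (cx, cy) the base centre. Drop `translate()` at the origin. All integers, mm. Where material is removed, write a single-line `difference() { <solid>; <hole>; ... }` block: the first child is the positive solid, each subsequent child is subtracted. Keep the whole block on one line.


difference() { translate([219, 539, 0]) cylinder(h = 1333, r = 85); translate([219, 539, 0]) cylinder(h = 1333, r = 48); }


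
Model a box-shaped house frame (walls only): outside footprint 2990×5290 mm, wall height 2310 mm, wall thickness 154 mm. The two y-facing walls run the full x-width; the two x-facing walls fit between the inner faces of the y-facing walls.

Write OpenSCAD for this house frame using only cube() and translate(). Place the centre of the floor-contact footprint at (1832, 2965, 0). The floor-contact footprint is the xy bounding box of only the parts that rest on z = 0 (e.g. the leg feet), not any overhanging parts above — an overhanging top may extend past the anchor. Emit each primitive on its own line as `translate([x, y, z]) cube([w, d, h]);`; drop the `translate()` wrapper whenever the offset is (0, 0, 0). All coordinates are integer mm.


translate([337, 320, 0]) cube([2990, 154, 2310]);
translate([337, 5456, 0]) cube([2990, 154, 2310]);
translate([337, 474, 0]) cube([154, 4982, 2310]);
translate([3173, 474, 0]) cube([154, 4982, 2310]);


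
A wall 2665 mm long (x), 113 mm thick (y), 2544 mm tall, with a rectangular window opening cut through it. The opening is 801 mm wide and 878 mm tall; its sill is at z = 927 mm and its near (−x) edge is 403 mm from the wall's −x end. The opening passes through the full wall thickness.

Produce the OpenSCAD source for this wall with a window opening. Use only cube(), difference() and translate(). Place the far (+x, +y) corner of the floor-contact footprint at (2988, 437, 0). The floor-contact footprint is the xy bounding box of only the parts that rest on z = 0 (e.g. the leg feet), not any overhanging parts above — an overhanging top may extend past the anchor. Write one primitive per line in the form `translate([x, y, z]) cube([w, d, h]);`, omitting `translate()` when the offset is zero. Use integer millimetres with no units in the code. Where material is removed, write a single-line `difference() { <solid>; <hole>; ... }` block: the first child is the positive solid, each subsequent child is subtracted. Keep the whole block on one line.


difference() { translate([323, 324, 0]) cube([2665, 113, 2544]); translate([726, 324, 927]) cube([801, 113, 878]); }


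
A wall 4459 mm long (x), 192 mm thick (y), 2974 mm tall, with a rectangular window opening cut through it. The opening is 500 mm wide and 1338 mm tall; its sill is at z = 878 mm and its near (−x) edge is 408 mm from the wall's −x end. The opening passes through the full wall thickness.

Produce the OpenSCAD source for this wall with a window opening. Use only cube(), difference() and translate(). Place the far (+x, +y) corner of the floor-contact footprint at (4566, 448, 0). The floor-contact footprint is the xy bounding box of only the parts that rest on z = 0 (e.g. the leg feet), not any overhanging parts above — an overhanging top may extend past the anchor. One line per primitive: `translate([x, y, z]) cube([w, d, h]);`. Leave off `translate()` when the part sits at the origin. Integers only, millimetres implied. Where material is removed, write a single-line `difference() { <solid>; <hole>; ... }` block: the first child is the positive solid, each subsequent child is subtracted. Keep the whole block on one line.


difference() { translate([107, 256, 0]) cube([4459, 192, 2974]); translate([515, 256, 878]) cube([500, 192, 1338]); }
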